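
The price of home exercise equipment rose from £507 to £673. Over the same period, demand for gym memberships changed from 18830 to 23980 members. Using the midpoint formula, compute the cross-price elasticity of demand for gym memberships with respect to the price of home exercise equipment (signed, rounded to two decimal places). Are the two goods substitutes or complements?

0.86; substitutes

%ΔQ_{gym memberships} = (23980 − 18830)/avg = 5150/21405 = 0.240597…
%ΔP_{home exercise equipment} = (673 − 507)/avg = 166/590 = 0.281355…
E_cross = (5150/21405) / (166/590) = 0.8551…
E_cross > 0 ⇒ the goods are substitutes.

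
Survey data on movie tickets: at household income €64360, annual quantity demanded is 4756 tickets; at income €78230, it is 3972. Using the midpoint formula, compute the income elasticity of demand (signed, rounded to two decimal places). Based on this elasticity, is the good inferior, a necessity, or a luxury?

%ΔQ = (3972 − 4756)/[( 4756 + 3972)/2] = -784/4364 = -0.179651…
%ΔIncome = (78230 − 64360)/[( 64360 + 78230)/2] = 13870/71295 = 0.194543…
E_income = (-784/4364) / (13870/71295) = -0.9234…
E_income < 0 ⇒ inferior good.

-0.92; inferior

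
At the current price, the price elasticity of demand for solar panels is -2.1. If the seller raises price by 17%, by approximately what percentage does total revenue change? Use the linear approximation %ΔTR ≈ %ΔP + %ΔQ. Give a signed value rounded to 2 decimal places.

%ΔQ ≈ Ed × %ΔP = (-2.1) × (+17%) = -35.7000%
%ΔTR ≈ %ΔP + %ΔQ = (+17%) + (-35.7000%) = -18.7000%

-18.70%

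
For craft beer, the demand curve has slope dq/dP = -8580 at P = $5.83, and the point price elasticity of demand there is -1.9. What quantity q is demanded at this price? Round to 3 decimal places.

26327.053

Ed = (dq/dP)·(P/q) ⇒ q = (dq/dP)·P/Ed = (-8580)·5.83/(-1.9) = 26327.05263…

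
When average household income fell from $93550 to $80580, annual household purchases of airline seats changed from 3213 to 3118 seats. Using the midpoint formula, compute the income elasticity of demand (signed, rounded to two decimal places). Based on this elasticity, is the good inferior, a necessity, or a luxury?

0.20; necessity

%ΔQ = (3118 − 3213)/[( 3213 + 3118)/2] = -95/3165.5 = -0.030011…
%ΔIncome = (80580 − 93550)/[( 93550 + 80580)/2] = -12970/87065 = -0.148969…
E_income = (-95/3165.5) / (-12970/87065) = 0.2014…
0 < E_income < 1 ⇒ normal good, necessity.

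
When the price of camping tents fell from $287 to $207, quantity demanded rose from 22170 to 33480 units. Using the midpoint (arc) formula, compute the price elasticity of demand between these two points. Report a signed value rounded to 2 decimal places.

-1.25

%ΔQ = (33480 − 22170) / [(22170 + 33480)/2] = 11310/27825 = 0.406469…
%ΔP = (207 − 287) / [(287 + 207)/2] = -80/247 = -0.323886…
Arc Ed = %ΔQ / %ΔP = (11310/27825) / (-80/247) = -1.2549…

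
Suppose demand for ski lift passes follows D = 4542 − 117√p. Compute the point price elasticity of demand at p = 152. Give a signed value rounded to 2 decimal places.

dD/dp = −117/(2√p) = -4.74498. At p = 152, D = 3099.53.
Ed = (dD/dp)·(p/D) = (-4.74498) × (152/3099.53) = -0.2326…

-0.23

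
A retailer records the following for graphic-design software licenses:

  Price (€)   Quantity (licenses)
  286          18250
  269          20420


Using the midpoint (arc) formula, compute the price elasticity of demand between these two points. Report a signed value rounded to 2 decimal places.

%ΔQ = (20420 − 18250) / [(18250 + 20420)/2] = 2170/19335 = 0.112231…
%ΔP = (269 − 286) / [(286 + 269)/2] = -17/277.5 = -0.061261…
Arc Ed = %ΔQ / %ΔP = (2170/19335) / (-17/277.5) = -1.8320…

-1.83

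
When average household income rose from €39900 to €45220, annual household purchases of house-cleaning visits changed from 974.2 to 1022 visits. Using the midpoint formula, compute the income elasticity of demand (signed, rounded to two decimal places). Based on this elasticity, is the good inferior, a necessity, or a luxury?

0.38; necessity

%ΔQ = (1022 − 974.2)/[( 974.2 + 1022)/2] = 47.8/998.1 = 0.047890…
%ΔIncome = (45220 − 39900)/[( 39900 + 45220)/2] = 5320/42560 = 0.125
E_income = (47.8/998.1) / (5320/42560) = 0.3831…
0 < E_income < 1 ⇒ normal good, necessity.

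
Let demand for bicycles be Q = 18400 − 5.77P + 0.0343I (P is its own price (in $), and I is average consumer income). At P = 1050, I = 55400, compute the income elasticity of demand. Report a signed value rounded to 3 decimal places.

At the given values, Q = 18400 − 5.77(1050) + 0.0343(55400) = 14241.72.
∂Q/∂I = 0.0343.
E = (0.0343) × (55400/14241.72) = 0.13342…

0.133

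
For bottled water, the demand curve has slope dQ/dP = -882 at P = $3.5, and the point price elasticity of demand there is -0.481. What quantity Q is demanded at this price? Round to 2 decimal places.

Ed = (dQ/dP)·(P/Q) ⇒ Q = (dQ/dP)·P/Ed = (-882)·3.5/(-0.481) = 6417.8794…

6417.88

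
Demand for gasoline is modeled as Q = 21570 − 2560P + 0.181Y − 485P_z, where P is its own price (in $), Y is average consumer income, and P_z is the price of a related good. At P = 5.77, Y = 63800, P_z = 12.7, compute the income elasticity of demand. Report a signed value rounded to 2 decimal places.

At the given values, Q = 21570 − 2560(5.77) + 0.181(63800) − 485(12.7) = 12187.1.
∂Q/∂Y = 0.181.
E = (0.181) × (63800/12187.1) = 0.9475…

0.95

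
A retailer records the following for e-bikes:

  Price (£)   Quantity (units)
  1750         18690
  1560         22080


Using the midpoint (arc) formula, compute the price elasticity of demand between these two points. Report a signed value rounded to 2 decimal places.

-1.45

%ΔQ = (22080 − 18690) / [(18690 + 22080)/2] = 3390/20385 = 0.166298…
%ΔP = (1560 − 1750) / [(1750 + 1560)/2] = -190/1655 = -0.114803…
Arc Ed = %ΔQ / %ΔP = (3390/20385) / (-190/1655) = -1.4485…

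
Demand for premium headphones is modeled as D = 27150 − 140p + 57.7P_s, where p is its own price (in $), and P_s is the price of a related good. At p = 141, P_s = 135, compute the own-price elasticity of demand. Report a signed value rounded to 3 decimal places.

At the given values, D = 27150 − 140(141) + 57.7(135) = 15199.5.
∂D/∂p = −140.
E = (-140) × (141/15199.5) = -1.29872…

-1.299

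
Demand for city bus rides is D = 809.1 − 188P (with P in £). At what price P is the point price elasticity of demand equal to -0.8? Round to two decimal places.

1.91

Ed = −188P/(809.1 − 188P). Set this equal to -0.8:
188P = 0.8·(809.1 − 188P) ⇒ 188P(1 + 0.8) = 0.8·809.1
P = 0.8·809.1 / (188·1.8) = 1.9127…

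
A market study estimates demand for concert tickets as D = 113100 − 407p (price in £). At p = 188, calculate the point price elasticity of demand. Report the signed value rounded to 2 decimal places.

-2.09

dD/dp = −407. At p = 188, D = 113100 − 407(188) = 36584.
Ed = (dD/dp)·(p/D) = −407 × (188/36584) = -2.0915…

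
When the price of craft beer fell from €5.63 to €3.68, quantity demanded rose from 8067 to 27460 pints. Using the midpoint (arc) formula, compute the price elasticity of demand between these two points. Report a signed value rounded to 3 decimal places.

-2.606

%ΔQ = (27460 − 8067) / [(8067 + 27460)/2] = 19393/17763.5 = 1.091733…
%ΔP = (3.68 − 5.63) / [(5.63 + 3.68)/2] = -1.95/4.655 = -0.418904…
Arc Ed = %ΔQ / %ΔP = (19393/17763.5) / (-1.95/4.655) = -2.60616…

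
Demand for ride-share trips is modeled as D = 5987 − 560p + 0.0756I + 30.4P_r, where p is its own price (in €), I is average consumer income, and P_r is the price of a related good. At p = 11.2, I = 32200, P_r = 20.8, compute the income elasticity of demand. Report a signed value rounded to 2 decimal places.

At the given values, D = 5987 − 560(11.2) + 0.0756(32200) + 30.4(20.8) = 2781.64.
∂D/∂I = 0.0756.
E = (0.0756) × (32200/2781.64) = 0.8751…

0.88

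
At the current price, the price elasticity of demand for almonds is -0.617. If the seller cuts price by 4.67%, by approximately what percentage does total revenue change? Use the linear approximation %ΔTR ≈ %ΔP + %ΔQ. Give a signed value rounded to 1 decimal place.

-1.8%

%ΔQ ≈ Ed × %ΔP = (-0.617) × (-4.67%) = +2.8814%
%ΔTR ≈ %ΔP + %ΔQ = (-4.67%) + (+2.8814%) = -1.7886%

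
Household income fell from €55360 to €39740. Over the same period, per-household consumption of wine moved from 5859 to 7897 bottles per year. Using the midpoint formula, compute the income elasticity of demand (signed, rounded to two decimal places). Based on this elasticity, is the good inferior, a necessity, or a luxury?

%ΔQ = (7897 − 5859)/[( 5859 + 7897)/2] = 2038/6878 = 0.296307…
%ΔIncome = (39740 − 55360)/[( 55360 + 39740)/2] = -15620/47550 = -0.328496…
E_income = (2038/6878) / (-15620/47550) = -0.9020…
E_income < 0 ⇒ inferior good.

-0.90; inferior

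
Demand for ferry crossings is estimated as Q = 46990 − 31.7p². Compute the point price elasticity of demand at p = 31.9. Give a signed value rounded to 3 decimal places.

dQ/dp = −2·31.7·p = -2022.46. At p = 31.9, Q = 14731.763.
Ed = (dQ/dp)·(p/Q) = (-2022.46) × (31.9/14731.763) = -4.37941…

-4.379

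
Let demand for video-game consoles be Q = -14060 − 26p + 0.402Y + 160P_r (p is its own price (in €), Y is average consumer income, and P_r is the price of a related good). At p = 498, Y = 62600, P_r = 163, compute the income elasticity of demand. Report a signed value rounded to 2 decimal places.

1.04

At the given values, Q = -14060 − 26(498) + 0.402(62600) + 160(163) = 24237.2.
∂Q/∂Y = 0.402.
E = (0.402) × (62600/24237.2) = 1.0382…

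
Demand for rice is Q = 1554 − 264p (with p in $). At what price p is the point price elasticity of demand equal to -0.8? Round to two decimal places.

2.62

Ed = −264p/(1554 − 264p). Set this equal to -0.8:
264p = 0.8·(1554 − 264p) ⇒ 264p(1 + 0.8) = 0.8·1554
p = 0.8·1554 / (264·1.8) = 2.6161…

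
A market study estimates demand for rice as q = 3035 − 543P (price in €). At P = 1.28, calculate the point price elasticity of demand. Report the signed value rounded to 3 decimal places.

-0.297

dq/dP = −543. At P = 1.28, q = 3035 − 543(1.28) = 2339.96.
Ed = (dq/dP)·(P/q) = −543 × (1.28/2339.96) = -0.29703…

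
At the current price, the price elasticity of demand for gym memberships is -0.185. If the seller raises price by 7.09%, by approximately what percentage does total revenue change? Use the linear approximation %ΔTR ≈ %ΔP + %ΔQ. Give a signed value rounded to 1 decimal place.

+5.8%

%ΔQ ≈ Ed × %ΔP = (-0.185) × (+7.09%) = -1.3117%
%ΔTR ≈ %ΔP + %ΔQ = (+7.09%) + (-1.3117%) = +5.7784%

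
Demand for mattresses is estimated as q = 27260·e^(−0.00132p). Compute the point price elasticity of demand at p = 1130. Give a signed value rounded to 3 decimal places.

-1.492

dq/dp = −0.00132·q = -8.09666. At p = 1130, q = 6133.84.
Ed = (dq/dp)·(p/q) = (-8.09666) × (1130/6133.84) = -1.4916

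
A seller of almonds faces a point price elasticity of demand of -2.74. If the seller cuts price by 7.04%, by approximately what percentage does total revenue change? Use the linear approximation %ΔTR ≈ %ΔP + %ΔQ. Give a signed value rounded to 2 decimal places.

%ΔQ ≈ Ed × %ΔP = (-2.74) × (-7.04%) = +19.2896%
%ΔTR ≈ %ΔP + %ΔQ = (-7.04%) + (+19.2896%) = +12.2496%

+12.25%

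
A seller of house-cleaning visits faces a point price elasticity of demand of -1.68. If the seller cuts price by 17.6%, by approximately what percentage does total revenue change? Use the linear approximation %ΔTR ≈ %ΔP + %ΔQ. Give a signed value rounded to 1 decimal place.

%ΔQ ≈ Ed × %ΔP = (-1.68) × (-17.6%) = +29.5680%
%ΔTR ≈ %ΔP + %ΔQ = (-17.6%) + (+29.5680%) = +11.9680%

+12.0%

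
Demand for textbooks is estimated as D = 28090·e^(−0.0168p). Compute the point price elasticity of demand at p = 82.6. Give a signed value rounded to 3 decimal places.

-1.388

dD/dp = −0.0168·D = -117.815. At p = 82.6, D = 7012.78.
Ed = (dD/dp)·(p/D) = (-117.815) × (82.6/7012.78) = -1.38768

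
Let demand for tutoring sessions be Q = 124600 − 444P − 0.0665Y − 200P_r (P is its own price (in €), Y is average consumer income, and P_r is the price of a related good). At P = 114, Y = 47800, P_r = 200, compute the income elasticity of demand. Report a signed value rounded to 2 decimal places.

At the given values, Q = 124600 − 444(114) − 0.0665(47800) − 200(200) = 30805.3.
∂Q/∂Y = -0.0665.
E = (-0.0665) × (47800/30805.3) = -0.1031…

-0.10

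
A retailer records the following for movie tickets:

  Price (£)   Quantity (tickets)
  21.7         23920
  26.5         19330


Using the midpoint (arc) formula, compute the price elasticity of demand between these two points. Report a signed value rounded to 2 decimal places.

%ΔQ = (19330 − 23920) / [(23920 + 19330)/2] = -4590/21625 = -0.212254…
%ΔP = (26.5 − 21.7) / [(21.7 + 26.5)/2] = 4.8/24.1 = 0.199170…
Arc Ed = %ΔQ / %ΔP = (-4590/21625) / (4.8/24.1) = -1.0656…

-1.07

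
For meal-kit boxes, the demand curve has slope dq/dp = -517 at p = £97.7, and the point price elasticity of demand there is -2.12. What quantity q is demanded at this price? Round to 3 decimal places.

Ed = (dq/dp)·(p/q) ⇒ q = (dq/dp)·p/Ed = (-517)·97.7/(-2.12) = 23825.89622…

23825.896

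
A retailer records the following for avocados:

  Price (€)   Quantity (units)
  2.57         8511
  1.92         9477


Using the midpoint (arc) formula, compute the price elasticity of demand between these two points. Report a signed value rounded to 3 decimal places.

-0.371

%ΔQ = (9477 − 8511) / [(8511 + 9477)/2] = 966/8994 = 0.107404…
%ΔP = (1.92 − 2.57) / [(2.57 + 1.92)/2] = -0.65/2.245 = -0.289532…
Arc Ed = %ΔQ / %ΔP = (966/8994) / (-0.65/2.245) = -0.37096…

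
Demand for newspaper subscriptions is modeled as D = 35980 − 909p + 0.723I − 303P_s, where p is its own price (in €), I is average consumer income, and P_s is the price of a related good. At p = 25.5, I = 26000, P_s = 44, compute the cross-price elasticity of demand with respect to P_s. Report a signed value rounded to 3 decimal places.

-0.730

At the given values, D = 35980 − 909(25.5) + 0.723(26000) − 303(44) = 18266.5.
∂D/∂P_s = -303.
E = (-303) × (44/18266.5) = -0.72986…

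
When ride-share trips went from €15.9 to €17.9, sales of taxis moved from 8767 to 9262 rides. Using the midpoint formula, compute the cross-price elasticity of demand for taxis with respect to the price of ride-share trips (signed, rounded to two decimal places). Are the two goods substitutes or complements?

%ΔQ_{taxis} = (9262 − 8767)/avg = 495/9014.5 = 0.054911…
%ΔP_{ride-share trips} = (17.9 − 15.9)/avg = 2/16.9 = 0.118343…
E_cross = (495/9014.5) / (2/16.9) = 0.4640…
E_cross > 0 ⇒ the goods are substitutes.

0.46; substitutes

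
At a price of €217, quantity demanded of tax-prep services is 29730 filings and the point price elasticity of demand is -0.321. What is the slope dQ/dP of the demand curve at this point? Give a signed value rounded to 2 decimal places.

Ed = (dQ/dP)·(P/Q) ⇒ dQ/dP = Ed·Q/P = (-0.321)·29730/217 = -43.9784…

-43.98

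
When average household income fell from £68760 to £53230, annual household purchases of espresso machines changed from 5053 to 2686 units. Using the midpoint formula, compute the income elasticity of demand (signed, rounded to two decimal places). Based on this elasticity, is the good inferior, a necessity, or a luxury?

2.40; luxury

%ΔQ = (2686 − 5053)/[( 5053 + 2686)/2] = -2367/3869.5 = -0.611706…
%ΔIncome = (53230 − 68760)/[( 68760 + 53230)/2] = -15530/60995 = -0.254611…
E_income = (-2367/3869.5) / (-15530/60995) = 2.4025…
E_income > 1 ⇒ normal good, luxury.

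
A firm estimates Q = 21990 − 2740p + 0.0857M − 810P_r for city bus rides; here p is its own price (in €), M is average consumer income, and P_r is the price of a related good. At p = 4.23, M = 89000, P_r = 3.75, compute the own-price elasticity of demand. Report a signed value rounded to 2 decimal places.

At the given values, Q = 21990 − 2740(4.23) + 0.0857(89000) − 810(3.75) = 14989.6.
∂Q/∂p = −2740.
E = (-2740) × (4.23/14989.6) = -0.7732…

-0.77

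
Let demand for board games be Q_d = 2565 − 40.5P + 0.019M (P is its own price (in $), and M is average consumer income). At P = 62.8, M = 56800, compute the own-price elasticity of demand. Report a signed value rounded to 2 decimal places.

At the given values, Q_d = 2565 − 40.5(62.8) + 0.019(56800) = 1100.8.
∂Q_d/∂P = −40.5.
E = (-40.5) × (62.8/1100.8) = -2.3105…

-2.31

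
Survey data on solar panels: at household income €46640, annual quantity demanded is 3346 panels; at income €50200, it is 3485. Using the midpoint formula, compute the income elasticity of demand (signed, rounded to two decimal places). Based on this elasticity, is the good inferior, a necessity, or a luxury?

0.55; necessity

%ΔQ = (3485 − 3346)/[( 3346 + 3485)/2] = 139/3415.5 = 0.040696…
%ΔIncome = (50200 − 46640)/[( 46640 + 50200)/2] = 3560/48420 = 0.073523…
E_income = (139/3415.5) / (3560/48420) = 0.5535…
0 < E_income < 1 ⇒ normal good, necessity.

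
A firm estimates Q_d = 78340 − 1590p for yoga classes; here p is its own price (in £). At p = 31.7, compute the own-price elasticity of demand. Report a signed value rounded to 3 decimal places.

At the given values, Q_d = 78340 − 1590(31.7) = 27937.
∂Q_d/∂p = −1590.
E = (-1590) × (31.7/27937) = -1.80416…

-1.804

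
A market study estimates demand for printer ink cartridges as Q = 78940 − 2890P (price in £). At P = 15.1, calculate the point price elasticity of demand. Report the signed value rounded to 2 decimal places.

dQ/dP = −2890. At P = 15.1, Q = 78940 − 2890(15.1) = 35301.
Ed = (dQ/dP)·(P/Q) = −2890 × (15.1/35301) = -1.2361…

-1.24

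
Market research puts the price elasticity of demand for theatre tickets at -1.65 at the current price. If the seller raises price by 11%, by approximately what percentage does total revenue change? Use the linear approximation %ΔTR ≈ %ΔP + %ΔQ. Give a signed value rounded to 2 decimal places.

%ΔQ ≈ Ed × %ΔP = (-1.65) × (+11%) = -18.1500%
%ΔTR ≈ %ΔP + %ΔQ = (+11%) + (-18.1500%) = -7.1500%

-7.15%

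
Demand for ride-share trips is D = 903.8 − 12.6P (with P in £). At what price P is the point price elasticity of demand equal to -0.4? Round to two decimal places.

Ed = −12.6P/(903.8 − 12.6P). Set this equal to -0.4:
12.6P = 0.4·(903.8 − 12.6P) ⇒ 12.6P(1 + 0.4) = 0.4·903.8
P = 0.4·903.8 / (12.6·1.4) = 20.4943…

20.49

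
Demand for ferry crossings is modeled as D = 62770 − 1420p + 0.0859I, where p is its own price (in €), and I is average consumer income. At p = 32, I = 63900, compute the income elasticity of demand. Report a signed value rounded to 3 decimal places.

At the given values, D = 62770 − 1420(32) + 0.0859(63900) = 22819.01.
∂D/∂I = 0.0859.
E = (0.0859) × (63900/22819.01) = 0.24054…

0.241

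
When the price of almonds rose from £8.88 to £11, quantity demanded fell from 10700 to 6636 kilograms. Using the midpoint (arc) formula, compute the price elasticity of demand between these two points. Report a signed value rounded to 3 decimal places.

-2.198

%ΔQ = (6636 − 10700) / [(10700 + 6636)/2] = -4064/8668 = -0.468850…
%ΔP = (11 − 8.88) / [(8.88 + 11)/2] = 2.12/9.94 = 0.213279…
Arc Ed = %ΔQ / %ΔP = (-4064/8668) / (2.12/9.94) = -2.19829…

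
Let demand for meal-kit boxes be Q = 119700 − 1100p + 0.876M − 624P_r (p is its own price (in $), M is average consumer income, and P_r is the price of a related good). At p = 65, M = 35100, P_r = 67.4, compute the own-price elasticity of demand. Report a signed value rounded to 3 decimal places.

At the given values, Q = 119700 − 1100(65) + 0.876(35100) − 624(67.4) = 36890.
∂Q/∂p = −1100.
E = (-1100) × (65/36890) = -1.93819…

-1.938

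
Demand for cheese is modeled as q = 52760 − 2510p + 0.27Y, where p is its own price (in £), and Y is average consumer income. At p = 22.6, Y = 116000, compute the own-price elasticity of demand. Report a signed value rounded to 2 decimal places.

At the given values, q = 52760 − 2510(22.6) + 0.27(116000) = 27354.
∂q/∂p = −2510.
E = (-2510) × (22.6/27354) = -2.0737…

-2.07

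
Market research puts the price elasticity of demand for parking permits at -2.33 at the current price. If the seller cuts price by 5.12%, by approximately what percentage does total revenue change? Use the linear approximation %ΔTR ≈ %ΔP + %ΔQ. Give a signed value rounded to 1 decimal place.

%ΔQ ≈ Ed × %ΔP = (-2.33) × (-5.12%) = +11.9296%
%ΔTR ≈ %ΔP + %ΔQ = (-5.12%) + (+11.9296%) = +6.8096%

+6.8%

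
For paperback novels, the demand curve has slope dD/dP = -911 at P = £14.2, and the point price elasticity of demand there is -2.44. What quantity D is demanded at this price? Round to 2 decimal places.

Ed = (dD/dP)·(P/D) ⇒ D = (dD/dP)·P/Ed = (-911)·14.2/(-2.44) = 5301.7213…

5301.72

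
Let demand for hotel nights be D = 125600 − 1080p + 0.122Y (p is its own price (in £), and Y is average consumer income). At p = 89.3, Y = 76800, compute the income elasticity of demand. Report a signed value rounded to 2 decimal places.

0.24

At the given values, D = 125600 − 1080(89.3) + 0.122(76800) = 38525.6.
∂D/∂Y = 0.122.
E = (0.122) × (76800/38525.6) = 0.2432…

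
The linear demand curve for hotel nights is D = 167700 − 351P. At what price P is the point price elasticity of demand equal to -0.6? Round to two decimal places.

Ed = −351P/(167700 − 351P). Set this equal to -0.6:
351P = 0.6·(167700 − 351P) ⇒ 351P(1 + 0.6) = 0.6·167700
P = 0.6·167700 / (351·1.6) = 179.1666…

179.17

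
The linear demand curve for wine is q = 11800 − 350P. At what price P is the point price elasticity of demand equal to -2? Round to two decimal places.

22.48

Ed = −350P/(11800 − 350P). Set this equal to -2:
350P = 2·(11800 − 350P) ⇒ 350P(1 + 2) = 2·11800
P = 2·11800 / (350·3) = 22.4761…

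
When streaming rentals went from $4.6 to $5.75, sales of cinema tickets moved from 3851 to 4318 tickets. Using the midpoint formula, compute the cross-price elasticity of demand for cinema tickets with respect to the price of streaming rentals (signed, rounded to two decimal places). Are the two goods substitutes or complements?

0.51; substitutes

%ΔQ_{cinema tickets} = (4318 − 3851)/avg = 467/4084.5 = 0.114334…
%ΔP_{streaming rentals} = (5.75 − 4.6)/avg = 1.15/5.175 = 0.222222…
E_cross = (467/4084.5) / (1.15/5.175) = 0.5145…
E_cross > 0 ⇒ the goods are substitutes.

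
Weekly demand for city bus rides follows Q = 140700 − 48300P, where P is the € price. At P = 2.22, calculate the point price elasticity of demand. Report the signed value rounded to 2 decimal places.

-3.20

dQ/dP = −48300. At P = 2.22, Q = 140700 − 48300(2.22) = 33474.
Ed = (dQ/dP)·(P/Q) = −48300 × (2.22/33474) = -3.2032…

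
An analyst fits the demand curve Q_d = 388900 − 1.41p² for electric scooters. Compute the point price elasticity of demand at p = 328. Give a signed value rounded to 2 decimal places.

-1.28

dQ_d/dp = −2·1.41·p = -924.96. At p = 328, Q_d = 237206.56.
Ed = (dQ_d/dp)·(p/Q_d) = (-924.96) × (328/237206.56) = -1.2789…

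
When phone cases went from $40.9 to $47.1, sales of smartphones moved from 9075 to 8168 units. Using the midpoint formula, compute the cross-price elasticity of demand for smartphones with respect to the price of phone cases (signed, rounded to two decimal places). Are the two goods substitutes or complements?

-0.75; complements

%ΔQ_{smartphones} = (8168 − 9075)/avg = -907/8621.5 = -0.105202…
%ΔP_{phone cases} = (47.1 − 40.9)/avg = 6.2/44 = 0.140909…
E_cross = (-907/8621.5) / (6.2/44) = -0.7465…
E_cross < 0 ⇒ the goods are complements.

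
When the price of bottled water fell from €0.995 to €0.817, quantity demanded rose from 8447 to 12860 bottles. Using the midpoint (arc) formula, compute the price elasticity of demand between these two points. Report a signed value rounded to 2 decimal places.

%ΔQ = (12860 − 8447) / [(8447 + 12860)/2] = 4413/10653.5 = 0.414230…
%ΔP = (0.817 − 0.995) / [(0.995 + 0.817)/2] = -0.178/0.906 = -0.196467…
Arc Ed = %ΔQ / %ΔP = (4413/10653.5) / (-0.178/0.906) = -2.1083…

-2.11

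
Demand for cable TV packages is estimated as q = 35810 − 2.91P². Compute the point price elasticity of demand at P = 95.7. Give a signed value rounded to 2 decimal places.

dq/dP = −2·2.91·P = -556.974. At P = 95.7, q = 9158.7941.
Ed = (dq/dP)·(P/q) = (-556.974) × (95.7/9158.7941) = -5.8198…

-5.82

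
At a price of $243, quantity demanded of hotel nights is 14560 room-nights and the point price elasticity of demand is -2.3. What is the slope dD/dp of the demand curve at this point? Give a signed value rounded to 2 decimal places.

Ed = (dD/dp)·(p/D) ⇒ dD/dp = Ed·D/p = (-2.3)·14560/243 = -137.8106…

-137.81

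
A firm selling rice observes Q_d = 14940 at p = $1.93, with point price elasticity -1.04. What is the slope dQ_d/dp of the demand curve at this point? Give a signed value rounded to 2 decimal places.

-8050.57

Ed = (dQ_d/dp)·(p/Q_d) ⇒ dQ_d/dp = Ed·Q_d/p = (-1.04)·14940/1.93 = -8050.5699…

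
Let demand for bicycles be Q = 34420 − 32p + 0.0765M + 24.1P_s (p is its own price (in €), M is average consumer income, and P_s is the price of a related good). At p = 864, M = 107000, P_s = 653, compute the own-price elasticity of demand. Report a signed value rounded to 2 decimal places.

At the given values, Q = 34420 − 32(864) + 0.0765(107000) + 24.1(653) = 30694.8.
∂Q/∂p = −32.
E = (-32) × (864/30694.8) = -0.9007…

-0.90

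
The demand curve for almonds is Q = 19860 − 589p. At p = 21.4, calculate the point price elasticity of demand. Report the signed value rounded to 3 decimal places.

-1.737

dQ/dp = −589. At p = 21.4, Q = 19860 − 589(21.4) = 7255.4.
Ed = (dQ/dp)·(p/Q) = −589 × (21.4/7255.4) = -1.73727…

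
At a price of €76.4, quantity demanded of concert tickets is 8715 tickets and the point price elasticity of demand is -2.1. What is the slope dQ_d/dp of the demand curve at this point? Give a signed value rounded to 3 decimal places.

-239.548

Ed = (dQ_d/dp)·(p/Q_d) ⇒ dQ_d/dp = Ed·Q_d/p = (-2.1)·8715/76.4 = -239.54842…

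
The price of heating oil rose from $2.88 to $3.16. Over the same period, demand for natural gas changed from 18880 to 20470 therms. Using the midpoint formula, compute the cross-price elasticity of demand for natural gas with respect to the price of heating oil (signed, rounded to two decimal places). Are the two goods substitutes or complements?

0.87; substitutes

%ΔQ_{natural gas} = (20470 − 18880)/avg = 1590/19675 = 0.080813…
%ΔP_{heating oil} = (3.16 − 2.88)/avg = 0.28/3.02 = 0.092715…
E_cross = (1590/19675) / (0.28/3.02) = 0.8716…
E_cross > 0 ⇒ the goods are substitutes.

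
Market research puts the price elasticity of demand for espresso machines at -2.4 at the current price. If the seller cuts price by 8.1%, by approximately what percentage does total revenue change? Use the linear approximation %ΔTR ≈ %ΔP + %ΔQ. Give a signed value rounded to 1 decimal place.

+11.3%

%ΔQ ≈ Ed × %ΔP = (-2.4) × (-8.1%) = +19.4400%
%ΔTR ≈ %ΔP + %ΔQ = (-8.1%) + (+19.4400%) = +11.3400%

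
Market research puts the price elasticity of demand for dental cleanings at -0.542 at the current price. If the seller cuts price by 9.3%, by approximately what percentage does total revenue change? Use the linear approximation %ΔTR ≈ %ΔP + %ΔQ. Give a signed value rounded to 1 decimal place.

%ΔQ ≈ Ed × %ΔP = (-0.542) × (-9.3%) = +5.0406%
%ΔTR ≈ %ΔP + %ΔQ = (-9.3%) + (+5.0406%) = -4.2594%

-4.3%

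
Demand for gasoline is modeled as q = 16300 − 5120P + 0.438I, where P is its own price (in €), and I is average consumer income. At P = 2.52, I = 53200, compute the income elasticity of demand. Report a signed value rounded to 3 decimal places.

0.873

At the given values, q = 16300 − 5120(2.52) + 0.438(53200) = 26699.2.
∂q/∂I = 0.438.
E = (0.438) × (53200/26699.2) = 0.87274…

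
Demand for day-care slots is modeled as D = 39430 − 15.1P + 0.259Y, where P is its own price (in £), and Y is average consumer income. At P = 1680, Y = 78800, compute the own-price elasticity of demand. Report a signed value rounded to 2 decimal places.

-0.74

At the given values, D = 39430 − 15.1(1680) + 0.259(78800) = 34471.2.
∂D/∂P = −15.1.
E = (-15.1) × (1680/34471.2) = -0.7359…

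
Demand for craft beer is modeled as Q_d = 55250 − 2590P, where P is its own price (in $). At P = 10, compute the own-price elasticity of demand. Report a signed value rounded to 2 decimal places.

-0.88

At the given values, Q_d = 55250 − 2590(10) = 29350.
∂Q_d/∂P = −2590.
E = (-2590) × (10/29350) = -0.8824…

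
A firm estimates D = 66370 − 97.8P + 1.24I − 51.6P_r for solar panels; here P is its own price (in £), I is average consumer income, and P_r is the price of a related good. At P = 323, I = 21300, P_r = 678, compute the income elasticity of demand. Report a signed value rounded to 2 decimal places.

1.01

At the given values, D = 66370 − 97.8(323) + 1.24(21300) − 51.6(678) = 26207.8.
∂D/∂I = 1.24.
E = (1.24) × (21300/26207.8) = 1.0077…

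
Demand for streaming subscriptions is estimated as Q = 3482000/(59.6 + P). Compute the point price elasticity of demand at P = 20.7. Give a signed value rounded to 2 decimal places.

-0.26

dQ/dP = −3482000/(59.6 + P)² = -540.005. At P = 20.7, Q = 43362.4.
Ed = (dQ/dP)·(P/Q) = (-540.005) × (20.7/43362.4) = -0.2577…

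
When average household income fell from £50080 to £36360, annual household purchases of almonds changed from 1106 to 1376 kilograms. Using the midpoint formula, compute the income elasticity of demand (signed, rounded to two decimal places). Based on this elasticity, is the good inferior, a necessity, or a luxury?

-0.69; inferior

%ΔQ = (1376 − 1106)/[( 1106 + 1376)/2] = 270/1241 = 0.217566…
%ΔIncome = (36360 − 50080)/[( 50080 + 36360)/2] = -13720/43220 = -0.317445…
E_income = (270/1241) / (-13720/43220) = -0.6853…
E_income < 0 ⇒ inferior good.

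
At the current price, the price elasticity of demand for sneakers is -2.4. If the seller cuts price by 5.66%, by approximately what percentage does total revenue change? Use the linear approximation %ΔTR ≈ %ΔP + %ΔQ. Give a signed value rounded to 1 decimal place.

+7.9%

%ΔQ ≈ Ed × %ΔP = (-2.4) × (-5.66%) = +13.5840%
%ΔTR ≈ %ΔP + %ΔQ = (-5.66%) + (+13.5840%) = +7.9240%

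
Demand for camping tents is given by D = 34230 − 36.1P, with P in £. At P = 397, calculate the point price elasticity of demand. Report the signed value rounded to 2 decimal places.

-0.72

dD/dP = −36.1. At P = 397, D = 34230 − 36.1(397) = 19898.3.
Ed = (dD/dP)·(P/D) = −36.1 × (397/19898.3) = -0.7202…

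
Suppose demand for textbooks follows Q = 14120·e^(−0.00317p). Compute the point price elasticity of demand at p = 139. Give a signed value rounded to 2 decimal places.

dQ/dp = −0.00317·Q = -28.8092. At p = 139, Q = 9088.07.
Ed = (dQ/dp)·(p/Q) = (-28.8092) × (139/9088.07) = -0.4406…

-0.44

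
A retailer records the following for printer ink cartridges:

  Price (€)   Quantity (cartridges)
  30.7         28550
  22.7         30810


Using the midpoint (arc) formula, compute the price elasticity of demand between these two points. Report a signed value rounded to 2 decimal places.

-0.25

%ΔQ = (30810 − 28550) / [(28550 + 30810)/2] = 2260/29680 = 0.076145…
%ΔP = (22.7 − 30.7) / [(30.7 + 22.7)/2] = -8/26.7 = -0.299625…
Arc Ed = %ΔQ / %ΔP = (2260/29680) / (-8/26.7) = -0.2541…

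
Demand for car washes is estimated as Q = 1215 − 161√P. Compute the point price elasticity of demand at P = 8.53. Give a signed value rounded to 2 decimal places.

dQ/dP = −161/(2√P) = -27.5627. At P = 8.53, Q = 744.781.
Ed = (dQ/dP)·(P/Q) = (-27.5627) × (8.53/744.781) = -0.3156…

-0.32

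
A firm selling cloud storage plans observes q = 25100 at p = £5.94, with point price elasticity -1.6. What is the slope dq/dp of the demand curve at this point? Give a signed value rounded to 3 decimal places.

Ed = (dq/dp)·(p/q) ⇒ dq/dp = Ed·q/p = (-1.6)·25100/5.94 = -6760.94276…

-6760.943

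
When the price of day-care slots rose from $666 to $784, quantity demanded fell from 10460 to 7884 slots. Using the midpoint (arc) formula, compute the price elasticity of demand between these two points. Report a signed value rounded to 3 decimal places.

%ΔQ = (7884 − 10460) / [(10460 + 7884)/2] = -2576/9172 = -0.280854…
%ΔP = (784 − 666) / [(666 + 784)/2] = 118/725 = 0.162758…
Arc Ed = %ΔQ / %ΔP = (-2576/9172) / (118/725) = -1.72559…

-1.726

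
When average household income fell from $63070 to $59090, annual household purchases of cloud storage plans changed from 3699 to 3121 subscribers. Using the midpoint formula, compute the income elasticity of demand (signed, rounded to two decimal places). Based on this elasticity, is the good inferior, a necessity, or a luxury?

2.60; luxury

%ΔQ = (3121 − 3699)/[( 3699 + 3121)/2] = -578/3410 = -0.169501…
%ΔIncome = (59090 − 63070)/[( 63070 + 59090)/2] = -3980/61080 = -0.065160…
E_income = (-578/3410) / (-3980/61080) = 2.6012…
E_income > 1 ⇒ normal good, luxury.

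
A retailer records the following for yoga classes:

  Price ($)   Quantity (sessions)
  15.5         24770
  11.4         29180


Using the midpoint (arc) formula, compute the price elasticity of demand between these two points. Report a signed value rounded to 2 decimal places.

%ΔQ = (29180 − 24770) / [(24770 + 29180)/2] = 4410/26975 = 0.163484…
%ΔP = (11.4 − 15.5) / [(15.5 + 11.4)/2] = -4.1/13.45 = -0.304832…
Arc Ed = %ΔQ / %ΔP = (4410/26975) / (-4.1/13.45) = -0.5363…

-0.54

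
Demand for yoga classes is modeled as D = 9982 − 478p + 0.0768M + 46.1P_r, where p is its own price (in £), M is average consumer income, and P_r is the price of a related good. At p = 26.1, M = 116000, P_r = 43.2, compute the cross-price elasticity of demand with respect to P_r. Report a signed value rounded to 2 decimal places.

At the given values, D = 9982 − 478(26.1) + 0.0768(116000) + 46.1(43.2) = 8406.52.
∂D/∂P_r = 46.1.
E = (46.1) × (43.2/8406.52) = 0.2369…

0.24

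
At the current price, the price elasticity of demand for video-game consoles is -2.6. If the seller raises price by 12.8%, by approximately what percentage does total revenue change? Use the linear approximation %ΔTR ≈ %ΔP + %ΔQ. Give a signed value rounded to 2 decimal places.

-20.48%

%ΔQ ≈ Ed × %ΔP = (-2.6) × (+12.8%) = -33.2800%
%ΔTR ≈ %ΔP + %ΔQ = (+12.8%) + (-33.2800%) = -20.4800%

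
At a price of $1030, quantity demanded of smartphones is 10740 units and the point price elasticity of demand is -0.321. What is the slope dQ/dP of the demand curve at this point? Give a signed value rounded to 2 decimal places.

-3.35

Ed = (dQ/dP)·(P/Q) ⇒ dQ/dP = Ed·Q/P = (-0.321)·10740/1030 = -3.3471…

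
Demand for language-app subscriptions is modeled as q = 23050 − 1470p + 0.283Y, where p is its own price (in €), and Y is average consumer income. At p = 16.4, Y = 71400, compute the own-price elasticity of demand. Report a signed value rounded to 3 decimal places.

-1.259

At the given values, q = 23050 − 1470(16.4) + 0.283(71400) = 19148.2.
∂q/∂p = −1470.
E = (-1470) × (16.4/19148.2) = -1.25902…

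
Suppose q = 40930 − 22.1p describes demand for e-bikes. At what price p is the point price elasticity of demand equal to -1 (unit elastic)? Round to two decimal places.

926.02

Ed = −22.1p/(40930 − 22.1p). Set this equal to -1:
22.1p = 1·(40930 − 22.1p) ⇒ 22.1p(1 + 1) = 1·40930
p = 1·40930 / (22.1·2) = 926.0180…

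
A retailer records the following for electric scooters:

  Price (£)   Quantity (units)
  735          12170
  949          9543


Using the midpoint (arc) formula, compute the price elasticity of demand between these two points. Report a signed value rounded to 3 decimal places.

%ΔQ = (9543 − 12170) / [(12170 + 9543)/2] = -2627/10856.5 = -0.241974…
%ΔP = (949 − 735) / [(735 + 949)/2] = 214/842 = 0.254156…
Arc Ed = %ΔQ / %ΔP = (-2627/10856.5) / (214/842) = -0.95206…

-0.952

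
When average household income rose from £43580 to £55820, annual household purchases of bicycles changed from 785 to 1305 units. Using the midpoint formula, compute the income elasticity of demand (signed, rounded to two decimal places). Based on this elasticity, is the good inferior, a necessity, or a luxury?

2.02; luxury

%ΔQ = (1305 − 785)/[( 785 + 1305)/2] = 520/1045 = 0.497607…
%ΔIncome = (55820 − 43580)/[( 43580 + 55820)/2] = 12240/49700 = 0.246277…
E_income = (520/1045) / (12240/49700) = 2.0205…
E_income > 1 ⇒ normal good, luxury.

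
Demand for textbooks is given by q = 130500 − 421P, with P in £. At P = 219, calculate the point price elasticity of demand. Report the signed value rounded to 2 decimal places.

dq/dP = −421. At P = 219, q = 130500 − 421(219) = 38301.
Ed = (dq/dP)·(P/q) = −421 × (219/38301) = -2.4072…

-2.41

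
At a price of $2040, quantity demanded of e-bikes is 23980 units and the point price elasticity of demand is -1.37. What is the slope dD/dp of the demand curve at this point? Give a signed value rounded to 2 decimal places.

Ed = (dD/dp)·(p/D) ⇒ dD/dp = Ed·D/p = (-1.37)·23980/2040 = -16.1042…

-16.10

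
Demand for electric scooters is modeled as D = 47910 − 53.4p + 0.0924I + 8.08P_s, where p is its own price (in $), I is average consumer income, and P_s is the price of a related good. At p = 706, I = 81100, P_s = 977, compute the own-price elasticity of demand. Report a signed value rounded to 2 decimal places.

-1.47

At the given values, D = 47910 − 53.4(706) + 0.0924(81100) + 8.08(977) = 25597.4.
∂D/∂p = −53.4.
E = (-53.4) × (706/25597.4) = -1.4728…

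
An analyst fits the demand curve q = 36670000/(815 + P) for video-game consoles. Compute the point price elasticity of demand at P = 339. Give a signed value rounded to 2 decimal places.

-0.29

dq/dP = −36670000/(815 + P)² = -27.5359. At P = 339, q = 31776.4.
Ed = (dq/dP)·(P/q) = (-27.5359) × (339/31776.4) = -0.2937…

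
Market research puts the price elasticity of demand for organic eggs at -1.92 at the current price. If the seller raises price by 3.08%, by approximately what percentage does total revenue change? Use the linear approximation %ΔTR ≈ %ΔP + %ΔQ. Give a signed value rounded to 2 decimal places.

%ΔQ ≈ Ed × %ΔP = (-1.92) × (+3.08%) = -5.9136%
%ΔTR ≈ %ΔP + %ΔQ = (+3.08%) + (-5.9136%) = -2.8336%

-2.83%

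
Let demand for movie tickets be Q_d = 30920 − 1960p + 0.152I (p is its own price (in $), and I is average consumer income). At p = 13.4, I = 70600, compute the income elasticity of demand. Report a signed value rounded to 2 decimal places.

At the given values, Q_d = 30920 − 1960(13.4) + 0.152(70600) = 15387.2.
∂Q_d/∂I = 0.152.
E = (0.152) × (70600/15387.2) = 0.6974…

0.70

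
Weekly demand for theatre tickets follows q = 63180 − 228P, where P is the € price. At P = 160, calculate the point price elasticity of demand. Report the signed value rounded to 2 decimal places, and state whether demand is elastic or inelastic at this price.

dq/dP = −228. At P = 160, q = 63180 − 228(160) = 26700.
Ed = (dq/dP)·(P/q) = −228 × (160/26700) = -1.3662…
|Ed| = 1.37 > 1, so demand is elastic.

-1.37; elastic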